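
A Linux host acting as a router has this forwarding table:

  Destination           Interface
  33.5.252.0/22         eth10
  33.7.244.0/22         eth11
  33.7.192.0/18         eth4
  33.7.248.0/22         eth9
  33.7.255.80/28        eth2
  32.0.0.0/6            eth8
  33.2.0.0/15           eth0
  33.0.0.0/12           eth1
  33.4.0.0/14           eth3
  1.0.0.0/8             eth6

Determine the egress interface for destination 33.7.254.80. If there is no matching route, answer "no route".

eth4

Routes whose prefix contains 33.7.254.80:
  32.0.0.0/6 (32.0.0.0 - 35.255.255.255) -> eth8
  33.0.0.0/12 (33.0.0.0 - 33.15.255.255) -> eth1
  33.4.0.0/14 (33.4.0.0 - 33.7.255.255) -> eth3
  33.7.192.0/18 (33.7.192.0 - 33.7.255.255) -> eth4
More-specific entries that do NOT match:
  33.7.255.80/28 (33.7.255.80 - 33.7.255.95) does not contain 33.7.254.80
  33.5.252.0/22 (33.5.252.0 - 33.5.255.255) does not contain 33.7.254.80
  33.7.244.0/22 (33.7.244.0 - 33.7.247.255) does not contain 33.7.254.80
  33.7.248.0/22 (33.7.248.0 - 33.7.251.255) does not contain 33.7.254.80
Longest matching prefix is /18 -> interface eth4.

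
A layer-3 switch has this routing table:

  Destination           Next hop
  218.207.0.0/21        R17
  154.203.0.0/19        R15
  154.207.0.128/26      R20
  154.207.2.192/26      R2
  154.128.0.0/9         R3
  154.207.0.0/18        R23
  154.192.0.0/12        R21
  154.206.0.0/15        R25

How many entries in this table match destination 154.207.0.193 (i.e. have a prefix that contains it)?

4

Prefixes containing 154.207.0.193:
  154.128.0.0/9 (154.128.0.0 - 154.255.255.255)
  154.192.0.0/12 (154.192.0.0 - 154.207.255.255)
  154.206.0.0/15 (154.206.0.0 - 154.207.255.255)
  154.207.0.0/18 (154.207.0.0 - 154.207.63.255)
Total matching entries: 4.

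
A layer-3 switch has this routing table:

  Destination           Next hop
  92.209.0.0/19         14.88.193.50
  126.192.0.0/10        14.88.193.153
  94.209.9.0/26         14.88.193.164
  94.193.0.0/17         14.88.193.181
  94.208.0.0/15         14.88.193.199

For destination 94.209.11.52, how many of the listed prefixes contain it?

1

Prefixes containing 94.209.11.52:
  94.208.0.0/15 (94.208.0.0 - 94.209.255.255)
Total matching entries: 1.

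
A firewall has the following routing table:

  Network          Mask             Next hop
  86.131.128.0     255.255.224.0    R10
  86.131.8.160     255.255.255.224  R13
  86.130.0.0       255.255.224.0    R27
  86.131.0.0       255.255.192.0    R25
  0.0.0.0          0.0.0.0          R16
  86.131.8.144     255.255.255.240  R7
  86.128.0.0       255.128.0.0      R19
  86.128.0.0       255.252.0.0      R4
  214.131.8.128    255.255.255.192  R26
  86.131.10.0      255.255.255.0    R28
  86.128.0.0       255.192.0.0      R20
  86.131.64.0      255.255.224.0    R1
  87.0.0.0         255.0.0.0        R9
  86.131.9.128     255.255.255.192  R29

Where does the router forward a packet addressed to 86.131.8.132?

R25

Routes whose prefix contains 86.131.8.132:
  0.0.0.0/0 (default, matches everything) -> R16
  86.128.0.0/9 (86.128.0.0 - 86.255.255.255) -> R19
  86.128.0.0/10 (86.128.0.0 - 86.191.255.255) -> R20
  86.128.0.0/14 (86.128.0.0 - 86.131.255.255) -> R4
  86.131.0.0/18 (86.131.0.0 - 86.131.63.255) -> R25
More-specific entries that do NOT match:
  86.131.8.144/28 (86.131.8.144 - 86.131.8.159) does not contain 86.131.8.132
  86.131.8.160/27 (86.131.8.160 - 86.131.8.191) does not contain 86.131.8.132
  214.131.8.128/26 (214.131.8.128 - 214.131.8.191) does not contain 86.131.8.132
  86.131.9.128/26 (86.131.9.128 - 86.131.9.191) does not contain 86.131.8.132
  86.131.10.0/24 (86.131.10.0 - 86.131.10.255) does not contain 86.131.8.132
  86.131.128.0/19 (86.131.128.0 - 86.131.159.255) does not contain 86.131.8.132
  86.130.0.0/19 (86.130.0.0 - 86.130.31.255) does not contain 86.131.8.132
  86.131.64.0/19 (86.131.64.0 - 86.131.95.255) does not contain 86.131.8.132
Longest matching prefix is /18 -> next hop R25.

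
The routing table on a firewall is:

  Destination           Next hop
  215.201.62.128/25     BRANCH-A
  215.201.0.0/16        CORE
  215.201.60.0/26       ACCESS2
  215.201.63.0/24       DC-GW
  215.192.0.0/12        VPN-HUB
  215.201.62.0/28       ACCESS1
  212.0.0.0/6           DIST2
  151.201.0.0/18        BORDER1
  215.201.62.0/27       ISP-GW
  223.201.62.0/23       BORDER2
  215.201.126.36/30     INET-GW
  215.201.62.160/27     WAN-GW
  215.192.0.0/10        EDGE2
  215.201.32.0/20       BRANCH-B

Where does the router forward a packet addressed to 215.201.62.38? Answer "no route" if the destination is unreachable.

CORE

Routes whose prefix contains 215.201.62.38:
  212.0.0.0/6 (212.0.0.0 - 215.255.255.255) -> DIST2
  215.192.0.0/10 (215.192.0.0 - 215.255.255.255) -> EDGE2
  215.192.0.0/12 (215.192.0.0 - 215.207.255.255) -> VPN-HUB
  215.201.0.0/16 (215.201.0.0 - 215.201.255.255) -> CORE
More-specific entries that do NOT match:
  215.201.126.36/30 (215.201.126.36 - 215.201.126.39) does not contain 215.201.62.38
  215.201.62.0/28 (215.201.62.0 - 215.201.62.15) does not contain 215.201.62.38
  215.201.62.0/27 (215.201.62.0 - 215.201.62.31) does not contain 215.201.62.38
  215.201.62.160/27 (215.201.62.160 - 215.201.62.191) does not contain 215.201.62.38
  215.201.60.0/26 (215.201.60.0 - 215.201.60.63) does not contain 215.201.62.38
  215.201.62.128/25 (215.201.62.128 - 215.201.62.255) does not contain 215.201.62.38
  215.201.63.0/24 (215.201.63.0 - 215.201.63.255) does not contain 215.201.62.38
  223.201.62.0/23 (223.201.62.0 - 223.201.63.255) does not contain 215.201.62.38
  215.201.32.0/20 (215.201.32.0 - 215.201.47.255) does not contain 215.201.62.38
  151.201.0.0/18 (151.201.0.0 - 151.201.63.255) does not contain 215.201.62.38
Longest matching prefix is /16 -> next hop CORE.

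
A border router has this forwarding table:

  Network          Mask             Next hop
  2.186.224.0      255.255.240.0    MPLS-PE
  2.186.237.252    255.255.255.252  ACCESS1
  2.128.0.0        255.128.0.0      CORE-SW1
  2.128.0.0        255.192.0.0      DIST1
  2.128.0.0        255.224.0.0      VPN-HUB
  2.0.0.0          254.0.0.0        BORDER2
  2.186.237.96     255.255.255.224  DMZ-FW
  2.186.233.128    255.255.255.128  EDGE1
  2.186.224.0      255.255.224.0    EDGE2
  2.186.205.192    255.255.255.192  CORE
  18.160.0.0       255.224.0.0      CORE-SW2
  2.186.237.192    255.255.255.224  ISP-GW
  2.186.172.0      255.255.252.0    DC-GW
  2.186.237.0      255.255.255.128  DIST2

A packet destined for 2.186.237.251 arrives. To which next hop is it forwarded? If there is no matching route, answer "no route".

Routes whose prefix contains 2.186.237.251:
  2.0.0.0/7 (2.0.0.0 - 3.255.255.255) -> BORDER2
  2.128.0.0/9 (2.128.0.0 - 2.255.255.255) -> CORE-SW1
  2.128.0.0/10 (2.128.0.0 - 2.191.255.255) -> DIST1
  2.186.224.0/19 (2.186.224.0 - 2.186.255.255) -> EDGE2
  2.186.224.0/20 (2.186.224.0 - 2.186.239.255) -> MPLS-PE
More-specific entries that do NOT match:
  2.186.237.252/30 (2.186.237.252 - 2.186.237.255) does not contain 2.186.237.251
  2.186.237.96/27 (2.186.237.96 - 2.186.237.127) does not contain 2.186.237.251
  2.186.237.192/27 (2.186.237.192 - 2.186.237.223) does not contain 2.186.237.251
  2.186.205.192/26 (2.186.205.192 - 2.186.205.255) does not contain 2.186.237.251
  2.186.233.128/25 (2.186.233.128 - 2.186.233.255) does not contain 2.186.237.251
  2.186.237.0/25 (2.186.237.0 - 2.186.237.127) does not contain 2.186.237.251
  2.186.172.0/22 (2.186.172.0 - 2.186.175.255) does not contain 2.186.237.251
Longest matching prefix is /20 -> next hop MPLS-PE.

MPLS-PE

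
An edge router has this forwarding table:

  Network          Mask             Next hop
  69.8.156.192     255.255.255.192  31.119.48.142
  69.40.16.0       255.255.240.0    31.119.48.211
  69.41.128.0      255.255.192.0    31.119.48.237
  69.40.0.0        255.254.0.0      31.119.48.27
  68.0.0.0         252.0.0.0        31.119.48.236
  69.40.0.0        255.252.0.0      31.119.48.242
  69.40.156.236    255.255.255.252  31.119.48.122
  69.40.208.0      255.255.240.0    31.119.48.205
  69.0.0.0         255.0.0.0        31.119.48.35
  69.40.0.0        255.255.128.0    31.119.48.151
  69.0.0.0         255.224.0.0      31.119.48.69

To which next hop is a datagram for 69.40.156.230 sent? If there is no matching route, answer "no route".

Routes whose prefix contains 69.40.156.230:
  68.0.0.0/6 (68.0.0.0 - 71.255.255.255) -> 31.119.48.236
  69.0.0.0/8 (69.0.0.0 - 69.255.255.255) -> 31.119.48.35
  69.40.0.0/14 (69.40.0.0 - 69.43.255.255) -> 31.119.48.242
  69.40.0.0/15 (69.40.0.0 - 69.41.255.255) -> 31.119.48.27
More-specific entries that do NOT match:
  69.40.156.236/30 (69.40.156.236 - 69.40.156.239) does not contain 69.40.156.230
  69.8.156.192/26 (69.8.156.192 - 69.8.156.255) does not contain 69.40.156.230
  69.40.16.0/20 (69.40.16.0 - 69.40.31.255) does not contain 69.40.156.230
  69.40.208.0/20 (69.40.208.0 - 69.40.223.255) does not contain 69.40.156.230
  69.41.128.0/18 (69.41.128.0 - 69.41.191.255) does not contain 69.40.156.230
  69.40.0.0/17 (69.40.0.0 - 69.40.127.255) does not contain 69.40.156.230
Longest matching prefix is /15 -> next hop 31.119.48.27.

31.119.48.27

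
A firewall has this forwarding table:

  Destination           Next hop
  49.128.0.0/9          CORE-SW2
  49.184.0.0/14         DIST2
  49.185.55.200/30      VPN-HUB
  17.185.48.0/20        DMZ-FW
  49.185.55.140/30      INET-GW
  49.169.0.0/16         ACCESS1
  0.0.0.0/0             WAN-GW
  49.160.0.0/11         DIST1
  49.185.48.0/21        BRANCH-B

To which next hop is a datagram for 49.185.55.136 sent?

BRANCH-B

Routes whose prefix contains 49.185.55.136:
  0.0.0.0/0 (default, matches everything) -> WAN-GW
  49.128.0.0/9 (49.128.0.0 - 49.255.255.255) -> CORE-SW2
  49.160.0.0/11 (49.160.0.0 - 49.191.255.255) -> DIST1
  49.184.0.0/14 (49.184.0.0 - 49.187.255.255) -> DIST2
  49.185.48.0/21 (49.185.48.0 - 49.185.55.255) -> BRANCH-B
More-specific entries that do NOT match:
  49.185.55.200/30 (49.185.55.200 - 49.185.55.203) does not contain 49.185.55.136
  49.185.55.140/30 (49.185.55.140 - 49.185.55.143) does not contain 49.185.55.136
Longest matching prefix is /21 -> next hop BRANCH-B.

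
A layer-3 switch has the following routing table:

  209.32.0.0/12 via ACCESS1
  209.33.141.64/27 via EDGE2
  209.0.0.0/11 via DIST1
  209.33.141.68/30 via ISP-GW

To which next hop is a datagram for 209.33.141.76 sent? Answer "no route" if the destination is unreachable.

EDGE2

Routes whose prefix contains 209.33.141.76:
  209.32.0.0/12 (209.32.0.0 - 209.47.255.255) -> ACCESS1
  209.33.141.64/27 (209.33.141.64 - 209.33.141.95) -> EDGE2
More-specific entries that do NOT match:
  209.33.141.68/30 (209.33.141.68 - 209.33.141.71) does not contain 209.33.141.76
Longest matching prefix is /27 -> next hop EDGE2.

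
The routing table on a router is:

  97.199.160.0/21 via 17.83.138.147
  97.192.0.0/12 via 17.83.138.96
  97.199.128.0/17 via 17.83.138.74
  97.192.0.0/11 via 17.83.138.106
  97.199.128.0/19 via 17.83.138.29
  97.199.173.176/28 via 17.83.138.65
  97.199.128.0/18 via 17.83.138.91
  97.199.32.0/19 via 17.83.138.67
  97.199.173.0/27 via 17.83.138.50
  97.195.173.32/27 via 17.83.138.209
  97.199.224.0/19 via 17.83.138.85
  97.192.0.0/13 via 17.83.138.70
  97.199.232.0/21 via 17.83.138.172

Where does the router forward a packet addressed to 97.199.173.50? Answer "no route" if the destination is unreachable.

Routes whose prefix contains 97.199.173.50:
  97.192.0.0/11 (97.192.0.0 - 97.223.255.255) -> 17.83.138.106
  97.192.0.0/12 (97.192.0.0 - 97.207.255.255) -> 17.83.138.96
  97.192.0.0/13 (97.192.0.0 - 97.199.255.255) -> 17.83.138.70
  97.199.128.0/17 (97.199.128.0 - 97.199.255.255) -> 17.83.138.74
  97.199.128.0/18 (97.199.128.0 - 97.199.191.255) -> 17.83.138.91
More-specific entries that do NOT match:
  97.199.173.176/28 (97.199.173.176 - 97.199.173.191) does not contain 97.199.173.50
  97.199.173.0/27 (97.199.173.0 - 97.199.173.31) does not contain 97.199.173.50
  97.195.173.32/27 (97.195.173.32 - 97.195.173.63) does not contain 97.199.173.50
  97.199.160.0/21 (97.199.160.0 - 97.199.167.255) does not contain 97.199.173.50
  97.199.232.0/21 (97.199.232.0 - 97.199.239.255) does not contain 97.199.173.50
  97.199.128.0/19 (97.199.128.0 - 97.199.159.255) does not contain 97.199.173.50
  97.199.32.0/19 (97.199.32.0 - 97.199.63.255) does not contain 97.199.173.50
  97.199.224.0/19 (97.199.224.0 - 97.199.255.255) does not contain 97.199.173.50
Longest matching prefix is /18 -> next hop 17.83.138.91.

17.83.138.91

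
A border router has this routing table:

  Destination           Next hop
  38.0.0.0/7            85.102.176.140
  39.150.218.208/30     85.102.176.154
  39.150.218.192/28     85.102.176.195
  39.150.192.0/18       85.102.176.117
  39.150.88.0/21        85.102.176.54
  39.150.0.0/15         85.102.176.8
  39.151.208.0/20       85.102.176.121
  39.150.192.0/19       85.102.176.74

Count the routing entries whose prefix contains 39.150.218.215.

Prefixes containing 39.150.218.215:
  38.0.0.0/7 (38.0.0.0 - 39.255.255.255)
  39.150.0.0/15 (39.150.0.0 - 39.151.255.255)
  39.150.192.0/18 (39.150.192.0 - 39.150.255.255)
  39.150.192.0/19 (39.150.192.0 - 39.150.223.255)
Total matching entries: 4.

4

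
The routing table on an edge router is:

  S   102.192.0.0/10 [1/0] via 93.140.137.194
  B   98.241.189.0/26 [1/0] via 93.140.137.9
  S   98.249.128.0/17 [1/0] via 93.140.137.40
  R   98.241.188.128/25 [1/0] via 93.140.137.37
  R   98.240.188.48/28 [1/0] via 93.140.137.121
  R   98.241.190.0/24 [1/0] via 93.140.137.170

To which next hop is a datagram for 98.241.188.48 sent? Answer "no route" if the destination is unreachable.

No entry's prefix contains 98.241.188.48; there is no default route.

no route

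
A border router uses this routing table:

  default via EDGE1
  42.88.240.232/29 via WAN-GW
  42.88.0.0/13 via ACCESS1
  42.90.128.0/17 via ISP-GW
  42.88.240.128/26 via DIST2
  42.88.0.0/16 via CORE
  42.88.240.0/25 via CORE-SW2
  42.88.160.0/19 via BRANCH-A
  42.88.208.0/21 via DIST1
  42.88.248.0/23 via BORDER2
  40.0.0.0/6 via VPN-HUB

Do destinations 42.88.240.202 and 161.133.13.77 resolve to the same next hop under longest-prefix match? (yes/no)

42.88.240.202: longest match 42.88.0.0/16 -> CORE
161.133.13.77: longest match 0.0.0.0/0 -> EDGE1

no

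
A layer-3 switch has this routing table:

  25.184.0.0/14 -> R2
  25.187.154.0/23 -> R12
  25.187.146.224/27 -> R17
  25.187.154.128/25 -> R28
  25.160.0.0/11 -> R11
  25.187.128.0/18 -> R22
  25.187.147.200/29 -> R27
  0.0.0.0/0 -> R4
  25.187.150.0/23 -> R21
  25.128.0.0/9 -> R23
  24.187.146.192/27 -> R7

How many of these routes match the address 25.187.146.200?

5

Prefixes containing 25.187.146.200:
  0.0.0.0/0 (default, matches everything)
  25.128.0.0/9 (25.128.0.0 - 25.255.255.255)
  25.160.0.0/11 (25.160.0.0 - 25.191.255.255)
  25.184.0.0/14 (25.184.0.0 - 25.187.255.255)
  25.187.128.0/18 (25.187.128.0 - 25.187.191.255)
Total matching entries: 5.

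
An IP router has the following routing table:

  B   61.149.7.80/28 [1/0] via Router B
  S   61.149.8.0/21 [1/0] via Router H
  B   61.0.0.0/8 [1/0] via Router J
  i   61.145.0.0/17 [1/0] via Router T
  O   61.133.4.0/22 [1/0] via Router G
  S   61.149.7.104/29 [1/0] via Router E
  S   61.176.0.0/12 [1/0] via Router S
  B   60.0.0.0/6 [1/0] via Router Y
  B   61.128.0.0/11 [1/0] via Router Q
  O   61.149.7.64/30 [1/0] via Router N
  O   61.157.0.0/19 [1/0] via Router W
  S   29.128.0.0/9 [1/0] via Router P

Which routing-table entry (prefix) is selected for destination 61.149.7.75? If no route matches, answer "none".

Entries matching 61.149.7.75:
  60.0.0.0/6 (60.0.0.0 - 63.255.255.255)
  61.0.0.0/8 (61.0.0.0 - 61.255.255.255)
  61.128.0.0/11 (61.128.0.0 - 61.159.255.255)
Most specific is 61.128.0.0/11.

61.128.0.0/11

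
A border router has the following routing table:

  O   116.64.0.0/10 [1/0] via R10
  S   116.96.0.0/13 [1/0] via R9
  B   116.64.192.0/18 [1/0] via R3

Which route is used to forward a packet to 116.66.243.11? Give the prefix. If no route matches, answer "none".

Entries matching 116.66.243.11:
  116.64.0.0/10 (116.64.0.0 - 116.127.255.255)
Most specific is 116.64.0.0/10.

116.64.0.0/10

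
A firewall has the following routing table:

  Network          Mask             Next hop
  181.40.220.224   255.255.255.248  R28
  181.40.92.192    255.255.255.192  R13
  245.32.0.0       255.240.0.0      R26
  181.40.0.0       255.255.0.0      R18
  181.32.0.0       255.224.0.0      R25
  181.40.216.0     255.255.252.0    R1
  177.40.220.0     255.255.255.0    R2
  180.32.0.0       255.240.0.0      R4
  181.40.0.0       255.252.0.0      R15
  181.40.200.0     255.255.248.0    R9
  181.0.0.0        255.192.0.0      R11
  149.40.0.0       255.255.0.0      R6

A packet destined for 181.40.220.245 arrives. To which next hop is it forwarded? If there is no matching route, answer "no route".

Routes whose prefix contains 181.40.220.245:
  181.0.0.0/10 (181.0.0.0 - 181.63.255.255) -> R11
  181.32.0.0/11 (181.32.0.0 - 181.63.255.255) -> R25
  181.40.0.0/14 (181.40.0.0 - 181.43.255.255) -> R15
  181.40.0.0/16 (181.40.0.0 - 181.40.255.255) -> R18
More-specific entries that do NOT match:
  181.40.220.224/29 (181.40.220.224 - 181.40.220.231) does not contain 181.40.220.245
  181.40.92.192/26 (181.40.92.192 - 181.40.92.255) does not contain 181.40.220.245
  177.40.220.0/24 (177.40.220.0 - 177.40.220.255) does not contain 181.40.220.245
  181.40.216.0/22 (181.40.216.0 - 181.40.219.255) does not contain 181.40.220.245
  181.40.200.0/21 (181.40.200.0 - 181.40.207.255) does not contain 181.40.220.245
Longest matching prefix is /16 -> next hop R18.

R18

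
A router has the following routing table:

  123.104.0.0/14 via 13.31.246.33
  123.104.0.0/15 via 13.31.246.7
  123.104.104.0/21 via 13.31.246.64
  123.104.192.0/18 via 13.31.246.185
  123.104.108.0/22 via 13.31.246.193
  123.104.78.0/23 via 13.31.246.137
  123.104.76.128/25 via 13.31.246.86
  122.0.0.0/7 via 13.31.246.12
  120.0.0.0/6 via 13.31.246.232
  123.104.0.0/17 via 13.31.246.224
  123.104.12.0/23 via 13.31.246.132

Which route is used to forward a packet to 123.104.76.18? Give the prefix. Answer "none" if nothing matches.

123.104.0.0/17

Entries matching 123.104.76.18:
  120.0.0.0/6 (120.0.0.0 - 123.255.255.255)
  122.0.0.0/7 (122.0.0.0 - 123.255.255.255)
  123.104.0.0/14 (123.104.0.0 - 123.107.255.255)
  123.104.0.0/15 (123.104.0.0 - 123.105.255.255)
  123.104.0.0/17 (123.104.0.0 - 123.104.127.255)
Most specific is 123.104.0.0/17.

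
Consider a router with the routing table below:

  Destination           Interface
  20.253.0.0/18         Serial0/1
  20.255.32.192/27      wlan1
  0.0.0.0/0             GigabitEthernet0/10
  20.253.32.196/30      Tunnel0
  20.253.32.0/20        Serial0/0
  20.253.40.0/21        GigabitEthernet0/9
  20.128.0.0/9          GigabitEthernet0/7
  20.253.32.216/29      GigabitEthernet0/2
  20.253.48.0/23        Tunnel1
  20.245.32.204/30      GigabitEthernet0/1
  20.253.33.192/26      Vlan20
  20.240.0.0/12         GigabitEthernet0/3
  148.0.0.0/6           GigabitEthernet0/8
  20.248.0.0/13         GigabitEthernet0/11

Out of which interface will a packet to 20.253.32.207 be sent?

Serial0/0

Routes whose prefix contains 20.253.32.207:
  0.0.0.0/0 (default, matches everything) -> GigabitEthernet0/10
  20.128.0.0/9 (20.128.0.0 - 20.255.255.255) -> GigabitEthernet0/7
  20.240.0.0/12 (20.240.0.0 - 20.255.255.255) -> GigabitEthernet0/3
  20.248.0.0/13 (20.248.0.0 - 20.255.255.255) -> GigabitEthernet0/11
  20.253.0.0/18 (20.253.0.0 - 20.253.63.255) -> Serial0/1
  20.253.32.0/20 (20.253.32.0 - 20.253.47.255) -> Serial0/0
More-specific entries that do NOT match:
  20.253.32.196/30 (20.253.32.196 - 20.253.32.199) does not contain 20.253.32.207
  20.245.32.204/30 (20.245.32.204 - 20.245.32.207) does not contain 20.253.32.207
  20.253.32.216/29 (20.253.32.216 - 20.253.32.223) does not contain 20.253.32.207
  20.255.32.192/27 (20.255.32.192 - 20.255.32.223) does not contain 20.253.32.207
  20.253.33.192/26 (20.253.33.192 - 20.253.33.255) does not contain 20.253.32.207
  20.253.48.0/23 (20.253.48.0 - 20.253.49.255) does not contain 20.253.32.207
  20.253.40.0/21 (20.253.40.0 - 20.253.47.255) does not contain 20.253.32.207
Longest matching prefix is /20 -> interface Serial0/0.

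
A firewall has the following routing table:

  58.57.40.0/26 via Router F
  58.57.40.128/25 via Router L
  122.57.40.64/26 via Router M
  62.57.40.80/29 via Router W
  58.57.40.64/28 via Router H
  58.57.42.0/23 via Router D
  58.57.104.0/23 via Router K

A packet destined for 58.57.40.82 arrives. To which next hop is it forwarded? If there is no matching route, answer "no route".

No entry's prefix contains 58.57.40.82; there is no default route.

no route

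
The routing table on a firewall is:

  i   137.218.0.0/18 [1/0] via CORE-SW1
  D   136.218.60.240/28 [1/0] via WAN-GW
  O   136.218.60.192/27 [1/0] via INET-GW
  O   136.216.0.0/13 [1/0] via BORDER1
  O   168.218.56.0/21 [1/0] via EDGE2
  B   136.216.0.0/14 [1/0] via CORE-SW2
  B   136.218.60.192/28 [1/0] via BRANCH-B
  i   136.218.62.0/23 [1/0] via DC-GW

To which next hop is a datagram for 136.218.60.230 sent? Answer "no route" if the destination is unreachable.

CORE-SW2

Routes whose prefix contains 136.218.60.230:
  136.216.0.0/13 (136.216.0.0 - 136.223.255.255) -> BORDER1
  136.216.0.0/14 (136.216.0.0 - 136.219.255.255) -> CORE-SW2
More-specific entries that do NOT match:
  136.218.60.240/28 (136.218.60.240 - 136.218.60.255) does not contain 136.218.60.230
  136.218.60.192/28 (136.218.60.192 - 136.218.60.207) does not contain 136.218.60.230
  136.218.60.192/27 (136.218.60.192 - 136.218.60.223) does not contain 136.218.60.230
  136.218.62.0/23 (136.218.62.0 - 136.218.63.255) does not contain 136.218.60.230
  168.218.56.0/21 (168.218.56.0 - 168.218.63.255) does not contain 136.218.60.230
  137.218.0.0/18 (137.218.0.0 - 137.218.63.255) does not contain 136.218.60.230
Longest matching prefix is /14 -> next hop CORE-SW2.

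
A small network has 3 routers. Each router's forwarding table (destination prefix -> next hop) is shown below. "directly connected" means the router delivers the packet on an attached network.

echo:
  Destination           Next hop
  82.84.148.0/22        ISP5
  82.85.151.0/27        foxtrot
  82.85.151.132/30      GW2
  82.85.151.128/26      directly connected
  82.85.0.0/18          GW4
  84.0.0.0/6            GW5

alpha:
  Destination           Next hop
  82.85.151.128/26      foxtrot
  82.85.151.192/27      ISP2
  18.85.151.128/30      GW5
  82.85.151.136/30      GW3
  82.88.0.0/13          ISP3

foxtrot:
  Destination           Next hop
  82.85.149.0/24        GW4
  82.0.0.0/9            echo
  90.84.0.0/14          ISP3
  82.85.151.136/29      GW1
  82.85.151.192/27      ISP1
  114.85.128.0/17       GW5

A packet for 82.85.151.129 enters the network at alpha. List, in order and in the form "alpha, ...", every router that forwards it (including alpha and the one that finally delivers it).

alpha, foxtrot, echo

At alpha: longest match for 82.85.151.129 is 82.85.151.128/26 -> foxtrot
At foxtrot: longest match for 82.85.151.129 is 82.0.0.0/9 -> echo
At echo: longest match for 82.85.151.129 is 82.85.151.128/26 -> directly connected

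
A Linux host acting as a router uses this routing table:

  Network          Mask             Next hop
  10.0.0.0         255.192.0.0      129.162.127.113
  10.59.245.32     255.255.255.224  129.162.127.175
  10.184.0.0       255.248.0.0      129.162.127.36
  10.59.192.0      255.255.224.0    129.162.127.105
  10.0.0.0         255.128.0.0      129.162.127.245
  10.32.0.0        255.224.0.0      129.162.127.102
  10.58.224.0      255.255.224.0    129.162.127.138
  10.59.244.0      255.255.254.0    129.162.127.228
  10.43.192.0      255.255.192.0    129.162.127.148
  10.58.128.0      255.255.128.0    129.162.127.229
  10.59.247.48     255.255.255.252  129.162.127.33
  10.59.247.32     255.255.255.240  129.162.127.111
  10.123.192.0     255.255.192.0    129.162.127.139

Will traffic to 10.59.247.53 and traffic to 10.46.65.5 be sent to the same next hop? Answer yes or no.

10.59.247.53: longest match 10.32.0.0/11 -> 129.162.127.102
10.46.65.5: longest match 10.32.0.0/11 -> 129.162.127.102

yes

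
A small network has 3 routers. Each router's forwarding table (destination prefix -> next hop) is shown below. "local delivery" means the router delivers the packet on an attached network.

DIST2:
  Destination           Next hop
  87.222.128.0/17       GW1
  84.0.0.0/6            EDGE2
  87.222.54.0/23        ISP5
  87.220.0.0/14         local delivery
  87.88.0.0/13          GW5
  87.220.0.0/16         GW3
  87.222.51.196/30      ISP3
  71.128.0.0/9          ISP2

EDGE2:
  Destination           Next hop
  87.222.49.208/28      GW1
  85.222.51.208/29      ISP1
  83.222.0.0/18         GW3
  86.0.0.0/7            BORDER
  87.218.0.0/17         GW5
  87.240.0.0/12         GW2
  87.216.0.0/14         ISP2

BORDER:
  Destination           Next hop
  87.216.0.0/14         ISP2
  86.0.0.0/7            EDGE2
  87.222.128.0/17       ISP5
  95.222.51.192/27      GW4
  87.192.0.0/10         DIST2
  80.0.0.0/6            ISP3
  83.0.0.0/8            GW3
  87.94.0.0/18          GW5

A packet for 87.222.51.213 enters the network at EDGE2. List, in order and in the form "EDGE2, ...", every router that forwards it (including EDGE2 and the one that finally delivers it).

EDGE2, BORDER, DIST2

At EDGE2: longest match for 87.222.51.213 is 86.0.0.0/7 -> BORDER
At BORDER: longest match for 87.222.51.213 is 87.192.0.0/10 -> DIST2
At DIST2: longest match for 87.222.51.213 is 87.220.0.0/14 -> local delivery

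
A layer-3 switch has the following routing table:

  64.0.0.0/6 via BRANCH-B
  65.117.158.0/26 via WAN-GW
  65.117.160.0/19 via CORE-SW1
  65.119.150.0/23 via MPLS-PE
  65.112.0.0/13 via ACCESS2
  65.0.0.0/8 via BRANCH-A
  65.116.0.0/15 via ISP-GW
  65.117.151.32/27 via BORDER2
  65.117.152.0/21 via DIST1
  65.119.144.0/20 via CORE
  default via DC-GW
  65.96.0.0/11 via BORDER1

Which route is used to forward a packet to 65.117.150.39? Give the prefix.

Entries matching 65.117.150.39:
  0.0.0.0/0 (default, matches everything)
  64.0.0.0/6 (64.0.0.0 - 67.255.255.255)
  65.0.0.0/8 (65.0.0.0 - 65.255.255.255)
  65.96.0.0/11 (65.96.0.0 - 65.127.255.255)
  65.112.0.0/13 (65.112.0.0 - 65.119.255.255)
  65.116.0.0/15 (65.116.0.0 - 65.117.255.255)
Most specific is 65.116.0.0/15.

65.116.0.0/15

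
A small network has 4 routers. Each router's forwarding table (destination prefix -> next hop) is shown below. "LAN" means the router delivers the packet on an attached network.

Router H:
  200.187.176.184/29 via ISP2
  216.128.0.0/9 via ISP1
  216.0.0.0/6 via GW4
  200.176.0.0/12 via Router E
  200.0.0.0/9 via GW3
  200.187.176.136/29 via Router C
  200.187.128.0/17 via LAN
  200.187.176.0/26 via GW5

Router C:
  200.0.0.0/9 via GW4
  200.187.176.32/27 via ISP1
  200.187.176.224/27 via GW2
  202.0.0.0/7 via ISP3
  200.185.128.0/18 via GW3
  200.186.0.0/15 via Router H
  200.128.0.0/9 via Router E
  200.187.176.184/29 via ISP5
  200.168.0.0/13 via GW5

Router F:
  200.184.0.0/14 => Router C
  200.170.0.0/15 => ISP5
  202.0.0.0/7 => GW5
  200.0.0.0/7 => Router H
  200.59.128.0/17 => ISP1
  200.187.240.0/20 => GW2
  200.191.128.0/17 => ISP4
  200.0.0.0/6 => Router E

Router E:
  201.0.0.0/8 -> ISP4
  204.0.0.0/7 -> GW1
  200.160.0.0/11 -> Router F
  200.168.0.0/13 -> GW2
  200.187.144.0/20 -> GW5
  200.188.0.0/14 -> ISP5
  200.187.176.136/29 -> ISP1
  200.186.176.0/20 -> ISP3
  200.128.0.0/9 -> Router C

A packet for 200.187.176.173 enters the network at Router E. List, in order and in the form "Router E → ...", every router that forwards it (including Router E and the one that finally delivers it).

Router E → Router F → Router C → Router H

At Router E: longest match for 200.187.176.173 is 200.160.0.0/11 -> Router F
At Router F: longest match for 200.187.176.173 is 200.184.0.0/14 -> Router C
At Router C: longest match for 200.187.176.173 is 200.186.0.0/15 -> Router H
At Router H: longest match for 200.187.176.173 is 200.187.128.0/17 -> LAN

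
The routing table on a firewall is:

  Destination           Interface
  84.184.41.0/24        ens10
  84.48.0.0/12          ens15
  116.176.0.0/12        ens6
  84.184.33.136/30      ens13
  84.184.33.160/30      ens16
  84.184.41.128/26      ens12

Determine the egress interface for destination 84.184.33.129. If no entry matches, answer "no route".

no route

No entry's prefix contains 84.184.33.129; there is no default route.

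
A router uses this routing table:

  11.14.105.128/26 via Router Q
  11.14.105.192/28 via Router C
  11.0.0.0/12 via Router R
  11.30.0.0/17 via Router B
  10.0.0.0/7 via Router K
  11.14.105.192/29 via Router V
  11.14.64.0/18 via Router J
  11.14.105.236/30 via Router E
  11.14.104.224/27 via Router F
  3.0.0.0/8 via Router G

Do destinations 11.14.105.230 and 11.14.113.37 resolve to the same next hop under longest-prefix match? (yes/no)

11.14.105.230: longest match 11.14.64.0/18 -> Router J
11.14.113.37: longest match 11.14.64.0/18 -> Router J

yes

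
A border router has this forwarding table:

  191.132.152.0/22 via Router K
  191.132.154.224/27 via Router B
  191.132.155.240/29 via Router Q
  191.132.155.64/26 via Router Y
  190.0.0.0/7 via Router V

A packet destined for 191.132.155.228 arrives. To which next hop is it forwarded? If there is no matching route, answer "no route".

Routes whose prefix contains 191.132.155.228:
  190.0.0.0/7 (190.0.0.0 - 191.255.255.255) -> Router V
  191.132.152.0/22 (191.132.152.0 - 191.132.155.255) -> Router K
More-specific entries that do NOT match:
  191.132.155.240/29 (191.132.155.240 - 191.132.155.247) does not contain 191.132.155.228
  191.132.154.224/27 (191.132.154.224 - 191.132.154.255) does not contain 191.132.155.228
  191.132.155.64/26 (191.132.155.64 - 191.132.155.127) does not contain 191.132.155.228
Longest matching prefix is /22 -> next hop Router K.

Router K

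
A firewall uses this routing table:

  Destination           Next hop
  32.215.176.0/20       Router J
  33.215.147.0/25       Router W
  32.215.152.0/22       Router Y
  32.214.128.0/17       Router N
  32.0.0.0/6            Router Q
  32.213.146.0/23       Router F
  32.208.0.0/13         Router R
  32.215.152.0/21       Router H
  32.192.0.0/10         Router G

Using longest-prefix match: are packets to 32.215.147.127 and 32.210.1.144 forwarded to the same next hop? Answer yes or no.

32.215.147.127: longest match 32.208.0.0/13 -> Router R
32.210.1.144: longest match 32.208.0.0/13 -> Router R

yes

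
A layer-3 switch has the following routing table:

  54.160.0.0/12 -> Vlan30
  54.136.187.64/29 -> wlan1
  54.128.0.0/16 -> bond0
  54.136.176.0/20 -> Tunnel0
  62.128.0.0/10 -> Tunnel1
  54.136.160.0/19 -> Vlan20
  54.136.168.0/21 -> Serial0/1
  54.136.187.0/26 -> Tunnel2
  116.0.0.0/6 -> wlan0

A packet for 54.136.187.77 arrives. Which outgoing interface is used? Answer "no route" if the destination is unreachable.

Routes whose prefix contains 54.136.187.77:
  54.136.160.0/19 (54.136.160.0 - 54.136.191.255) -> Vlan20
  54.136.176.0/20 (54.136.176.0 - 54.136.191.255) -> Tunnel0
More-specific entries that do NOT match:
  54.136.187.64/29 (54.136.187.64 - 54.136.187.71) does not contain 54.136.187.77
  54.136.187.0/26 (54.136.187.0 - 54.136.187.63) does not contain 54.136.187.77
  54.136.168.0/21 (54.136.168.0 - 54.136.175.255) does not contain 54.136.187.77
Longest matching prefix is /20 -> interface Tunnel0.

Tunnel0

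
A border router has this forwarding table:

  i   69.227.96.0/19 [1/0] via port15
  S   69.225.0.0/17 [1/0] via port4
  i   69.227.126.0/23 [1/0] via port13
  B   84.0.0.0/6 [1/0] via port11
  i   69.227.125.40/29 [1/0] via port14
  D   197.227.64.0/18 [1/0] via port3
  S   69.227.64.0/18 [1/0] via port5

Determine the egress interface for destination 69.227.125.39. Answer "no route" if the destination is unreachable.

Routes whose prefix contains 69.227.125.39:
  69.227.64.0/18 (69.227.64.0 - 69.227.127.255) -> port5
  69.227.96.0/19 (69.227.96.0 - 69.227.127.255) -> port15
More-specific entries that do NOT match:
  69.227.125.40/29 (69.227.125.40 - 69.227.125.47) does not contain 69.227.125.39
  69.227.126.0/23 (69.227.126.0 - 69.227.127.255) does not contain 69.227.125.39
Longest matching prefix is /19 -> interface port15.

port15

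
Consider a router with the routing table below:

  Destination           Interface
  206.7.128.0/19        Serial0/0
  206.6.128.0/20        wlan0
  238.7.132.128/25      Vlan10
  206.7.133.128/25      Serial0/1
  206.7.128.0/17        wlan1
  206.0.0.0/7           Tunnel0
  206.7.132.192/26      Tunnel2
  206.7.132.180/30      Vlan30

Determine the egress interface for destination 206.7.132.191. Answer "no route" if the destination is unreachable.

Serial0/0

Routes whose prefix contains 206.7.132.191:
  206.0.0.0/7 (206.0.0.0 - 207.255.255.255) -> Tunnel0
  206.7.128.0/17 (206.7.128.0 - 206.7.255.255) -> wlan1
  206.7.128.0/19 (206.7.128.0 - 206.7.159.255) -> Serial0/0
More-specific entries that do NOT match:
  206.7.132.180/30 (206.7.132.180 - 206.7.132.183) does not contain 206.7.132.191
  206.7.132.192/26 (206.7.132.192 - 206.7.132.255) does not contain 206.7.132.191
  238.7.132.128/25 (238.7.132.128 - 238.7.132.255) does not contain 206.7.132.191
  206.7.133.128/25 (206.7.133.128 - 206.7.133.255) does not contain 206.7.132.191
  206.6.128.0/20 (206.6.128.0 - 206.6.143.255) does not contain 206.7.132.191
Longest matching prefix is /19 -> interface Serial0/0.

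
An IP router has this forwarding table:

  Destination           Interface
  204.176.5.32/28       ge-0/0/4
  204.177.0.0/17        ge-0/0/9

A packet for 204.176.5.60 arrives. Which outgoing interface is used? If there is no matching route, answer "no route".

no route

No entry's prefix contains 204.176.5.60; there is no default route.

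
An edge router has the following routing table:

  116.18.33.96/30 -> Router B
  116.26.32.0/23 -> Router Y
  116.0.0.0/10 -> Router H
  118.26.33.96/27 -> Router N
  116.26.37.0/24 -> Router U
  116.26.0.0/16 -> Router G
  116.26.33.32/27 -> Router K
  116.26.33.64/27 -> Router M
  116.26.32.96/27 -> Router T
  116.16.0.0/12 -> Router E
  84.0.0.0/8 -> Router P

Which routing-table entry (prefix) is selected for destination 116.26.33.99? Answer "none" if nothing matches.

Entries matching 116.26.33.99:
  116.0.0.0/10 (116.0.0.0 - 116.63.255.255)
  116.16.0.0/12 (116.16.0.0 - 116.31.255.255)
  116.26.0.0/16 (116.26.0.0 - 116.26.255.255)
  116.26.32.0/23 (116.26.32.0 - 116.26.33.255)
Most specific is 116.26.32.0/23.

116.26.32.0/23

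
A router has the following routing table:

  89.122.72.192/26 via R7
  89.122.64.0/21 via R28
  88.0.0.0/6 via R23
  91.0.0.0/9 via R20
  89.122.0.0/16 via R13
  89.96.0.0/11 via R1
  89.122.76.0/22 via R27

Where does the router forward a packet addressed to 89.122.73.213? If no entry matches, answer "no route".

Routes whose prefix contains 89.122.73.213:
  88.0.0.0/6 (88.0.0.0 - 91.255.255.255) -> R23
  89.96.0.0/11 (89.96.0.0 - 89.127.255.255) -> R1
  89.122.0.0/16 (89.122.0.0 - 89.122.255.255) -> R13
More-specific entries that do NOT match:
  89.122.72.192/26 (89.122.72.192 - 89.122.72.255) does not contain 89.122.73.213
  89.122.76.0/22 (89.122.76.0 - 89.122.79.255) does not contain 89.122.73.213
  89.122.64.0/21 (89.122.64.0 - 89.122.71.255) does not contain 89.122.73.213
Longest matching prefix is /16 -> next hop R13.

R13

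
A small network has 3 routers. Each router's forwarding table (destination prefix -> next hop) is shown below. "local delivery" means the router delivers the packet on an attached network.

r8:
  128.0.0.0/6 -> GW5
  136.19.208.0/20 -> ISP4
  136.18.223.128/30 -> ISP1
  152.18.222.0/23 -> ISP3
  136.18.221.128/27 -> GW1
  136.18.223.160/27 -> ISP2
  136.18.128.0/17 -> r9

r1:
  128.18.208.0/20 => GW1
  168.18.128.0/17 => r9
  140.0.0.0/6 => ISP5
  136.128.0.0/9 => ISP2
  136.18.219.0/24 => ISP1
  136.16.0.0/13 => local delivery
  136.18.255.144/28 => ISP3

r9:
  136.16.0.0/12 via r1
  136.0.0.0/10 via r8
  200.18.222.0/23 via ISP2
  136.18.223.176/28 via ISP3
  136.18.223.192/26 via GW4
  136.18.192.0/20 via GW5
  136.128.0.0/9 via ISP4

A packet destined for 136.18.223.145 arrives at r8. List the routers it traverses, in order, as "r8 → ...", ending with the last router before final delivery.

At r8: longest match for 136.18.223.145 is 136.18.128.0/17 -> r9
At r9: longest match for 136.18.223.145 is 136.16.0.0/12 -> r1
At r1: longest match for 136.18.223.145 is 136.16.0.0/13 -> local delivery

r8 → r9 → r1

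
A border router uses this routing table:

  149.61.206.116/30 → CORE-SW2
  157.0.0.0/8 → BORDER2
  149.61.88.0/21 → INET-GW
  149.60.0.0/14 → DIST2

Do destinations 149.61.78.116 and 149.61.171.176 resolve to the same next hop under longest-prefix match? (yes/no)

149.61.78.116: longest match 149.60.0.0/14 -> DIST2
149.61.171.176: longest match 149.60.0.0/14 -> DIST2

yes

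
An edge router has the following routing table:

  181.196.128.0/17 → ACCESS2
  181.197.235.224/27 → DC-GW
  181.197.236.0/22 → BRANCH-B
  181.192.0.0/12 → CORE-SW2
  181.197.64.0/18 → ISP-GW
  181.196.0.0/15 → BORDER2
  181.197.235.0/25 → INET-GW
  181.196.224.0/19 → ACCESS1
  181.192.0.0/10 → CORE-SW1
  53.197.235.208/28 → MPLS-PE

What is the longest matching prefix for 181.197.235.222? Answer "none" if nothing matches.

Entries matching 181.197.235.222:
  181.192.0.0/10 (181.192.0.0 - 181.255.255.255)
  181.192.0.0/12 (181.192.0.0 - 181.207.255.255)
  181.196.0.0/15 (181.196.0.0 - 181.197.255.255)
Most specific is 181.196.0.0/15.

181.196.0.0/15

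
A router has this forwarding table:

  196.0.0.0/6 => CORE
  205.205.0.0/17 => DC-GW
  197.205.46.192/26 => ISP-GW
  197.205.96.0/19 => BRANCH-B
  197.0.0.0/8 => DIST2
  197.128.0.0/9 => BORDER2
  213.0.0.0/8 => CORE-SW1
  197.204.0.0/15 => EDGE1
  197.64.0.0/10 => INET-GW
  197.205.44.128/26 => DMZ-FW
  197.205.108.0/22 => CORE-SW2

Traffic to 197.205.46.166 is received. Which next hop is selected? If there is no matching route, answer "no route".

Routes whose prefix contains 197.205.46.166:
  196.0.0.0/6 (196.0.0.0 - 199.255.255.255) -> CORE
  197.0.0.0/8 (197.0.0.0 - 197.255.255.255) -> DIST2
  197.128.0.0/9 (197.128.0.0 - 197.255.255.255) -> BORDER2
  197.204.0.0/15 (197.204.0.0 - 197.205.255.255) -> EDGE1
More-specific entries that do NOT match:
  197.205.46.192/26 (197.205.46.192 - 197.205.46.255) does not contain 197.205.46.166
  197.205.44.128/26 (197.205.44.128 - 197.205.44.191) does not contain 197.205.46.166
  197.205.108.0/22 (197.205.108.0 - 197.205.111.255) does not contain 197.205.46.166
  197.205.96.0/19 (197.205.96.0 - 197.205.127.255) does not contain 197.205.46.166
  205.205.0.0/17 (205.205.0.0 - 205.205.127.255) does not contain 197.205.46.166
Longest matching prefix is /15 -> next hop EDGE1.

EDGE1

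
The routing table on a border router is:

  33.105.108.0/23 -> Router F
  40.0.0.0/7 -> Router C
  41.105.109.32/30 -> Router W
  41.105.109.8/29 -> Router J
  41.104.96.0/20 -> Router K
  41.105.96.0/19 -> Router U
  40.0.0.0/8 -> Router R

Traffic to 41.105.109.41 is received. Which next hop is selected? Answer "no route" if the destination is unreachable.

Routes whose prefix contains 41.105.109.41:
  40.0.0.0/7 (40.0.0.0 - 41.255.255.255) -> Router C
  41.105.96.0/19 (41.105.96.0 - 41.105.127.255) -> Router U
More-specific entries that do NOT match:
  41.105.109.32/30 (41.105.109.32 - 41.105.109.35) does not contain 41.105.109.41
  41.105.109.8/29 (41.105.109.8 - 41.105.109.15) does not contain 41.105.109.41
  33.105.108.0/23 (33.105.108.0 - 33.105.109.255) does not contain 41.105.109.41
  41.104.96.0/20 (41.104.96.0 - 41.104.111.255) does not contain 41.105.109.41
Longest matching prefix is /19 -> next hop Router U.

Router U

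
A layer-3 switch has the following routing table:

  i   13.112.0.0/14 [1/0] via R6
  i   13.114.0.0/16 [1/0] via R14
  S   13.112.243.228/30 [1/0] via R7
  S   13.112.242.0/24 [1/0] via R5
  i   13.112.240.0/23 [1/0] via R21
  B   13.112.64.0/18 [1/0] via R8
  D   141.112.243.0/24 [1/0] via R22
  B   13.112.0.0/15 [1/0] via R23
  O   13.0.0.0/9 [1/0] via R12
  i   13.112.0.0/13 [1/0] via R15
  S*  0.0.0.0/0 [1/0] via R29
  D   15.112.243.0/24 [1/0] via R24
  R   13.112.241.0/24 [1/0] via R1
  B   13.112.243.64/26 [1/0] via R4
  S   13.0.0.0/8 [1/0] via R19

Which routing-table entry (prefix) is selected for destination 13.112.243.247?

Entries matching 13.112.243.247:
  0.0.0.0/0 (default, matches everything)
  13.0.0.0/8 (13.0.0.0 - 13.255.255.255)
  13.0.0.0/9 (13.0.0.0 - 13.127.255.255)
  13.112.0.0/13 (13.112.0.0 - 13.119.255.255)
  13.112.0.0/14 (13.112.0.0 - 13.115.255.255)
  13.112.0.0/15 (13.112.0.0 - 13.113.255.255)
Most specific is 13.112.0.0/15.

13.112.0.0/15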